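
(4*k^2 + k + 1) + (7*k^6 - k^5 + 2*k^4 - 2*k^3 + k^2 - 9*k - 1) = 7*k^6 - k^5 + 2*k^4 - 2*k^3 + 5*k^2 - 8*k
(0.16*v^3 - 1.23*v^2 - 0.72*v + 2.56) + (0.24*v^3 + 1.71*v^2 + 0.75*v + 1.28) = 0.4*v^3 + 0.48*v^2 + 0.03*v + 3.84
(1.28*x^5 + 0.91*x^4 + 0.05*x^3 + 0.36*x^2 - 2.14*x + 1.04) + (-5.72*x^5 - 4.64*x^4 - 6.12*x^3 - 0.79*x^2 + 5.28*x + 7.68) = -4.44*x^5 - 3.73*x^4 - 6.07*x^3 - 0.43*x^2 + 3.14*x + 8.72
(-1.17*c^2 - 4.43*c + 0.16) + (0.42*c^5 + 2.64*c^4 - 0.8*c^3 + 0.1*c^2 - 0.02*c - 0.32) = 0.42*c^5 + 2.64*c^4 - 0.8*c^3 - 1.07*c^2 - 4.45*c - 0.16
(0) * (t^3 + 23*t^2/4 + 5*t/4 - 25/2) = 0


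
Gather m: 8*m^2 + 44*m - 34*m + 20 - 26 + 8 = 8*m^2 + 10*m + 2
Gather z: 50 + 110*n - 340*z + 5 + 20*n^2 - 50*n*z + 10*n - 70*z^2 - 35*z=20*n^2 + 120*n - 70*z^2 + z*(-50*n - 375) + 55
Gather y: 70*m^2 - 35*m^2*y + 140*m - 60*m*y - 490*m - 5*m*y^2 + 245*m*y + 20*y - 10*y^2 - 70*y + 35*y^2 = 70*m^2 - 350*m + y^2*(25 - 5*m) + y*(-35*m^2 + 185*m - 50)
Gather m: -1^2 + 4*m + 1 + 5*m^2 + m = 5*m^2 + 5*m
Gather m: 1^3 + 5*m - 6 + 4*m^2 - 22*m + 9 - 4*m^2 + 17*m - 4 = 0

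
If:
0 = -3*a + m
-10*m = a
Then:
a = 0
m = 0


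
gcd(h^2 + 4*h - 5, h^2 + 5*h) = h + 5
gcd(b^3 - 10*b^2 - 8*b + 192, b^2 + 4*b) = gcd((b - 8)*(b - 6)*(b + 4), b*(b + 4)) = b + 4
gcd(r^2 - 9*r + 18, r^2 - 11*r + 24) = r - 3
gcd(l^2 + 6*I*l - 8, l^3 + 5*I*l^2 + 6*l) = 1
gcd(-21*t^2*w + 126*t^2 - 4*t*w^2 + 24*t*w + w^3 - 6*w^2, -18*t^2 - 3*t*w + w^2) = 3*t + w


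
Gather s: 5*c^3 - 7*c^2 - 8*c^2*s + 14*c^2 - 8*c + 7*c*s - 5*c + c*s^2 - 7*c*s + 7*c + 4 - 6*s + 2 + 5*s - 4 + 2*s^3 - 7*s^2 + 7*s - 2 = 5*c^3 + 7*c^2 - 6*c + 2*s^3 + s^2*(c - 7) + s*(6 - 8*c^2)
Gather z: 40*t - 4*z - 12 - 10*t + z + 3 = 30*t - 3*z - 9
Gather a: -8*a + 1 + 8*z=-8*a + 8*z + 1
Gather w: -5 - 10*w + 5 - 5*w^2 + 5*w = -5*w^2 - 5*w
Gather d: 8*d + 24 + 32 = 8*d + 56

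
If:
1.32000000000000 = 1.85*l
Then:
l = 0.71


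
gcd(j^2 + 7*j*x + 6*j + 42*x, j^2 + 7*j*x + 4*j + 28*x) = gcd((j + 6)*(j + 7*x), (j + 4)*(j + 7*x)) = j + 7*x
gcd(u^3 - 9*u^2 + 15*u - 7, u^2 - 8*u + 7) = u^2 - 8*u + 7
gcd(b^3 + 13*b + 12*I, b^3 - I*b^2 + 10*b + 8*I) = b^2 - 3*I*b + 4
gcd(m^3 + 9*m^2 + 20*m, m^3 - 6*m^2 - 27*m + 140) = m + 5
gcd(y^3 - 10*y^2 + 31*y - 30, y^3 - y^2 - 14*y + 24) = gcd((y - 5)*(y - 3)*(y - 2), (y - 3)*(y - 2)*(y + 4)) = y^2 - 5*y + 6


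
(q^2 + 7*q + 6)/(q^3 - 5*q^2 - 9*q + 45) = (q^2 + 7*q + 6)/(q^3 - 5*q^2 - 9*q + 45)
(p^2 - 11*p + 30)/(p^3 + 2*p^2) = (p^2 - 11*p + 30)/(p^2*(p + 2))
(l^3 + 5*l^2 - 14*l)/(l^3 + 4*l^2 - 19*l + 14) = l/(l - 1)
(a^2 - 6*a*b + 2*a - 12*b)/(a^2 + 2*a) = (a - 6*b)/a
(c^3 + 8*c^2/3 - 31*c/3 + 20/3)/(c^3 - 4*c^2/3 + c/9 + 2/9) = 3*(3*c^2 + 11*c - 20)/(9*c^2 - 3*c - 2)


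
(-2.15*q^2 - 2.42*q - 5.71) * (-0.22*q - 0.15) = 0.473*q^3 + 0.8549*q^2 + 1.6192*q + 0.8565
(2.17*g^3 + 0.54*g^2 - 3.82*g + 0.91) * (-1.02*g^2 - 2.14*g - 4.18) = -2.2134*g^5 - 5.1946*g^4 - 6.3298*g^3 + 4.9894*g^2 + 14.0202*g - 3.8038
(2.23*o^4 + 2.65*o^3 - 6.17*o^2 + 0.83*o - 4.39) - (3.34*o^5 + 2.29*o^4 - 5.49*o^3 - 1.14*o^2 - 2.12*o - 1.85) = -3.34*o^5 - 0.0600000000000001*o^4 + 8.14*o^3 - 5.03*o^2 + 2.95*o - 2.54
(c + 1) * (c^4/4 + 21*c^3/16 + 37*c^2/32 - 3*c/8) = c^5/4 + 25*c^4/16 + 79*c^3/32 + 25*c^2/32 - 3*c/8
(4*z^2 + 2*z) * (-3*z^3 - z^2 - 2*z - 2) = -12*z^5 - 10*z^4 - 10*z^3 - 12*z^2 - 4*z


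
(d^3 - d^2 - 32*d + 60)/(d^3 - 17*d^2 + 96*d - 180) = (d^2 + 4*d - 12)/(d^2 - 12*d + 36)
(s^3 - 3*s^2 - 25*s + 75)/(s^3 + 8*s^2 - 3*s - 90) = (s - 5)/(s + 6)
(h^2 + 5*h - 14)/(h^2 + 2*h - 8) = (h + 7)/(h + 4)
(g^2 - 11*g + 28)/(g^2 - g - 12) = (g - 7)/(g + 3)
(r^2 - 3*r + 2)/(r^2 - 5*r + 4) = (r - 2)/(r - 4)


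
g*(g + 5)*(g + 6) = g^3 + 11*g^2 + 30*g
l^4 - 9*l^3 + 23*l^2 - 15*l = l*(l - 5)*(l - 3)*(l - 1)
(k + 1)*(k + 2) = k^2 + 3*k + 2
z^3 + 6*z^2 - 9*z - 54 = (z - 3)*(z + 3)*(z + 6)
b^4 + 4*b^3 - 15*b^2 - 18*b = b*(b - 3)*(b + 1)*(b + 6)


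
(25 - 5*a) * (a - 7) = -5*a^2 + 60*a - 175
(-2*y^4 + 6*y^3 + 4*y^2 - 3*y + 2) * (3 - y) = 2*y^5 - 12*y^4 + 14*y^3 + 15*y^2 - 11*y + 6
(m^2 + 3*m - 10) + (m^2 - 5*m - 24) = 2*m^2 - 2*m - 34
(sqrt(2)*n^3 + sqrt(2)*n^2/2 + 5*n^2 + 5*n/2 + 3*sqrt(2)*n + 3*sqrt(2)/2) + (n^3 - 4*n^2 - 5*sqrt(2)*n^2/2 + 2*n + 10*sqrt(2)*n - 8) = n^3 + sqrt(2)*n^3 - 2*sqrt(2)*n^2 + n^2 + 9*n/2 + 13*sqrt(2)*n - 8 + 3*sqrt(2)/2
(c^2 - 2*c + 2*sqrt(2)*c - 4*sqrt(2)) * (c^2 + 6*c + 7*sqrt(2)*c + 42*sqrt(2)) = c^4 + 4*c^3 + 9*sqrt(2)*c^3 + 16*c^2 + 36*sqrt(2)*c^2 - 108*sqrt(2)*c + 112*c - 336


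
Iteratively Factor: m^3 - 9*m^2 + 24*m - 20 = (m - 2)*(m^2 - 7*m + 10) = (m - 2)^2*(m - 5)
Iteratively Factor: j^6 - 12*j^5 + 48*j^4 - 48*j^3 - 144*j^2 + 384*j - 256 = (j - 2)*(j^5 - 10*j^4 + 28*j^3 + 8*j^2 - 128*j + 128) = (j - 4)*(j - 2)*(j^4 - 6*j^3 + 4*j^2 + 24*j - 32) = (j - 4)^2*(j - 2)*(j^3 - 2*j^2 - 4*j + 8) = (j - 4)^2*(j - 2)^2*(j^2 - 4) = (j - 4)^2*(j - 2)^2*(j + 2)*(j - 2)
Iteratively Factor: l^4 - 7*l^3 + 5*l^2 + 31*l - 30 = (l - 3)*(l^3 - 4*l^2 - 7*l + 10) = (l - 5)*(l - 3)*(l^2 + l - 2) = (l - 5)*(l - 3)*(l - 1)*(l + 2)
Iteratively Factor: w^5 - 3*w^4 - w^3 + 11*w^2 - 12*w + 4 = (w - 1)*(w^4 - 2*w^3 - 3*w^2 + 8*w - 4) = (w - 2)*(w - 1)*(w^3 - 3*w + 2) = (w - 2)*(w - 1)^2*(w^2 + w - 2) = (w - 2)*(w - 1)^3*(w + 2)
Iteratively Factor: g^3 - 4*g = (g)*(g^2 - 4) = g*(g + 2)*(g - 2)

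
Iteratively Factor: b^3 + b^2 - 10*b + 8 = (b - 1)*(b^2 + 2*b - 8) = (b - 2)*(b - 1)*(b + 4)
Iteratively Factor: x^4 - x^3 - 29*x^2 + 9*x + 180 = (x - 5)*(x^3 + 4*x^2 - 9*x - 36) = (x - 5)*(x + 3)*(x^2 + x - 12) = (x - 5)*(x + 3)*(x + 4)*(x - 3)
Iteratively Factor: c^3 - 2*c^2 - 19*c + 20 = (c - 1)*(c^2 - c - 20) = (c - 1)*(c + 4)*(c - 5)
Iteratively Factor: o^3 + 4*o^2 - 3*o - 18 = (o + 3)*(o^2 + o - 6) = (o + 3)^2*(o - 2)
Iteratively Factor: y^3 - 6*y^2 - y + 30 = (y + 2)*(y^2 - 8*y + 15) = (y - 5)*(y + 2)*(y - 3)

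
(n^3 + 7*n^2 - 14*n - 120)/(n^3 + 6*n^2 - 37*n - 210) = (n^2 + 2*n - 24)/(n^2 + n - 42)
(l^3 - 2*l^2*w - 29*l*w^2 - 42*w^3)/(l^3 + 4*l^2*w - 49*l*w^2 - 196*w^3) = (l^2 + 5*l*w + 6*w^2)/(l^2 + 11*l*w + 28*w^2)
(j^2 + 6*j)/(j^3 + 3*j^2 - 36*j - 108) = j/(j^2 - 3*j - 18)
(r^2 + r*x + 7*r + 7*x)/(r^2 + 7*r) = (r + x)/r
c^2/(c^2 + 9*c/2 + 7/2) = 2*c^2/(2*c^2 + 9*c + 7)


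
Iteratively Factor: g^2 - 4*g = (g - 4)*(g)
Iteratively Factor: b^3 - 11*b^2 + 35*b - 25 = (b - 5)*(b^2 - 6*b + 5) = (b - 5)*(b - 1)*(b - 5)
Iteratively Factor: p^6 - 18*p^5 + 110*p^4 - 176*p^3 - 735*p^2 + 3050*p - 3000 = (p + 3)*(p^5 - 21*p^4 + 173*p^3 - 695*p^2 + 1350*p - 1000) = (p - 5)*(p + 3)*(p^4 - 16*p^3 + 93*p^2 - 230*p + 200) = (p - 5)*(p - 2)*(p + 3)*(p^3 - 14*p^2 + 65*p - 100) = (p - 5)*(p - 4)*(p - 2)*(p + 3)*(p^2 - 10*p + 25) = (p - 5)^2*(p - 4)*(p - 2)*(p + 3)*(p - 5)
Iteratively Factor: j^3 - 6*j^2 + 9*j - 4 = (j - 1)*(j^2 - 5*j + 4) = (j - 1)^2*(j - 4)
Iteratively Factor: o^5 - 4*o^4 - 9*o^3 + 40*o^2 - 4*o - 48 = (o - 2)*(o^4 - 2*o^3 - 13*o^2 + 14*o + 24) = (o - 2)*(o + 3)*(o^3 - 5*o^2 + 2*o + 8) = (o - 4)*(o - 2)*(o + 3)*(o^2 - o - 2) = (o - 4)*(o - 2)*(o + 1)*(o + 3)*(o - 2)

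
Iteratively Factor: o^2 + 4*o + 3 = (o + 3)*(o + 1)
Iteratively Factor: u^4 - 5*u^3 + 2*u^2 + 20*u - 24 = (u - 2)*(u^3 - 3*u^2 - 4*u + 12) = (u - 2)^2*(u^2 - u - 6) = (u - 2)^2*(u + 2)*(u - 3)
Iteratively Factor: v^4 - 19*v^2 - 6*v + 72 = (v - 2)*(v^3 + 2*v^2 - 15*v - 36) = (v - 2)*(v + 3)*(v^2 - v - 12) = (v - 4)*(v - 2)*(v + 3)*(v + 3)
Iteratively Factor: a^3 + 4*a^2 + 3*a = (a + 1)*(a^2 + 3*a) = (a + 1)*(a + 3)*(a)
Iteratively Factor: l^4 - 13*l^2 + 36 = (l + 2)*(l^3 - 2*l^2 - 9*l + 18) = (l + 2)*(l + 3)*(l^2 - 5*l + 6) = (l - 3)*(l + 2)*(l + 3)*(l - 2)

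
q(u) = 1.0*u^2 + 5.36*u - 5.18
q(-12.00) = 74.50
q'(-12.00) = -18.64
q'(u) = 2.0*u + 5.36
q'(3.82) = 13.00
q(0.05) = -4.91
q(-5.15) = -6.26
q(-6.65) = 3.40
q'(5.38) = 16.12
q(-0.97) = -9.44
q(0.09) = -4.69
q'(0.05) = 5.46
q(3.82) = 29.89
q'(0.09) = 5.54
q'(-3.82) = -2.28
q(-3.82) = -11.06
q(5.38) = 52.60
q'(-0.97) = 3.42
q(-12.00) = 74.50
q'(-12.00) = -18.64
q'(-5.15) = -4.94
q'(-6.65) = -7.94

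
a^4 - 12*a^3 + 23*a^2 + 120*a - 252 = (a - 7)*(a - 6)*(a - 2)*(a + 3)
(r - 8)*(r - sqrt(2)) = r^2 - 8*r - sqrt(2)*r + 8*sqrt(2)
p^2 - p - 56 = (p - 8)*(p + 7)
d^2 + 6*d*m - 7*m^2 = (d - m)*(d + 7*m)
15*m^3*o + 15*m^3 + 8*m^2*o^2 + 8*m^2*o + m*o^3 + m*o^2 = (3*m + o)*(5*m + o)*(m*o + m)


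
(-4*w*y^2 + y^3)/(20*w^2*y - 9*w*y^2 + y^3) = y/(-5*w + y)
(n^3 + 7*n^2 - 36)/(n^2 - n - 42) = (n^2 + n - 6)/(n - 7)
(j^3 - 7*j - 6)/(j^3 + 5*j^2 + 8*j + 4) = (j - 3)/(j + 2)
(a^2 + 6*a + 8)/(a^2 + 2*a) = (a + 4)/a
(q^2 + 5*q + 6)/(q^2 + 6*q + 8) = (q + 3)/(q + 4)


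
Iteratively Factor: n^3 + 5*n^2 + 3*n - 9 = (n + 3)*(n^2 + 2*n - 3) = (n + 3)^2*(n - 1)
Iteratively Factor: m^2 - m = (m)*(m - 1)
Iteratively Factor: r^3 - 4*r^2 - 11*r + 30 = (r + 3)*(r^2 - 7*r + 10) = (r - 2)*(r + 3)*(r - 5)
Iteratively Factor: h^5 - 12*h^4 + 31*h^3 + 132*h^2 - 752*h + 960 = (h - 4)*(h^4 - 8*h^3 - h^2 + 128*h - 240) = (h - 4)^2*(h^3 - 4*h^2 - 17*h + 60) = (h - 4)^2*(h - 3)*(h^2 - h - 20) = (h - 5)*(h - 4)^2*(h - 3)*(h + 4)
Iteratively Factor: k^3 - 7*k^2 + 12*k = (k - 4)*(k^2 - 3*k) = k*(k - 4)*(k - 3)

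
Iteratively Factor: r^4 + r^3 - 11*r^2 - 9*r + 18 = (r - 1)*(r^3 + 2*r^2 - 9*r - 18) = (r - 1)*(r + 3)*(r^2 - r - 6) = (r - 3)*(r - 1)*(r + 3)*(r + 2)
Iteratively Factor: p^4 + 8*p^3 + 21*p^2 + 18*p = (p + 3)*(p^3 + 5*p^2 + 6*p) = (p + 2)*(p + 3)*(p^2 + 3*p) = p*(p + 2)*(p + 3)*(p + 3)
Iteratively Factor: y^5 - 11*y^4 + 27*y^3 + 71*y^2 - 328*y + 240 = (y - 1)*(y^4 - 10*y^3 + 17*y^2 + 88*y - 240) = (y - 4)*(y - 1)*(y^3 - 6*y^2 - 7*y + 60) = (y - 5)*(y - 4)*(y - 1)*(y^2 - y - 12) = (y - 5)*(y - 4)*(y - 1)*(y + 3)*(y - 4)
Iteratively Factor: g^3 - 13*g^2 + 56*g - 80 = (g - 4)*(g^2 - 9*g + 20) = (g - 4)^2*(g - 5)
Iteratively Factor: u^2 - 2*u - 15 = (u + 3)*(u - 5)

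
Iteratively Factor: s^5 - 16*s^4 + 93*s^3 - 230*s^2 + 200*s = (s)*(s^4 - 16*s^3 + 93*s^2 - 230*s + 200) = s*(s - 2)*(s^3 - 14*s^2 + 65*s - 100) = s*(s - 5)*(s - 2)*(s^2 - 9*s + 20) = s*(s - 5)*(s - 4)*(s - 2)*(s - 5)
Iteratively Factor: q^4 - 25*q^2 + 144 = (q + 3)*(q^3 - 3*q^2 - 16*q + 48) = (q + 3)*(q + 4)*(q^2 - 7*q + 12) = (q - 3)*(q + 3)*(q + 4)*(q - 4)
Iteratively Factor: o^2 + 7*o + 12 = (o + 4)*(o + 3)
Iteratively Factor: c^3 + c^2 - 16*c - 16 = (c - 4)*(c^2 + 5*c + 4) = (c - 4)*(c + 4)*(c + 1)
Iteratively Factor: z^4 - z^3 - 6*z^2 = (z + 2)*(z^3 - 3*z^2) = (z - 3)*(z + 2)*(z^2) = z*(z - 3)*(z + 2)*(z)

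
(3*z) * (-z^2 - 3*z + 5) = -3*z^3 - 9*z^2 + 15*z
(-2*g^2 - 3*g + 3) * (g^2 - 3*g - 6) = -2*g^4 + 3*g^3 + 24*g^2 + 9*g - 18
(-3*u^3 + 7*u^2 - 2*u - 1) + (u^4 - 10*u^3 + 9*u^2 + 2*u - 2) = u^4 - 13*u^3 + 16*u^2 - 3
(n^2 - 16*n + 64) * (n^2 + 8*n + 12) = n^4 - 8*n^3 - 52*n^2 + 320*n + 768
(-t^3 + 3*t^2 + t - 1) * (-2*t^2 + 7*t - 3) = 2*t^5 - 13*t^4 + 22*t^3 - 10*t + 3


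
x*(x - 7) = x^2 - 7*x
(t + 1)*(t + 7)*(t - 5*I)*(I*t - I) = I*t^4 + 5*t^3 + 7*I*t^3 + 35*t^2 - I*t^2 - 5*t - 7*I*t - 35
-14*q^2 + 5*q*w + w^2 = (-2*q + w)*(7*q + w)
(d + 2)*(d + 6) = d^2 + 8*d + 12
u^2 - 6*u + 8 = (u - 4)*(u - 2)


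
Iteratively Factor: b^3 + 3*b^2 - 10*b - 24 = (b + 4)*(b^2 - b - 6) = (b + 2)*(b + 4)*(b - 3)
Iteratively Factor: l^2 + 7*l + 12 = (l + 4)*(l + 3)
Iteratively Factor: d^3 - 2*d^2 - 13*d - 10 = (d + 1)*(d^2 - 3*d - 10) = (d - 5)*(d + 1)*(d + 2)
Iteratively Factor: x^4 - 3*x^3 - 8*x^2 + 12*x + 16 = (x + 1)*(x^3 - 4*x^2 - 4*x + 16) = (x - 2)*(x + 1)*(x^2 - 2*x - 8) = (x - 4)*(x - 2)*(x + 1)*(x + 2)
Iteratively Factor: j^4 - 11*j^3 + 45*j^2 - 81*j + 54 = (j - 3)*(j^3 - 8*j^2 + 21*j - 18) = (j - 3)*(j - 2)*(j^2 - 6*j + 9) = (j - 3)^2*(j - 2)*(j - 3)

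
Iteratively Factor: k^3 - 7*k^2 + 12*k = (k)*(k^2 - 7*k + 12) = k*(k - 3)*(k - 4)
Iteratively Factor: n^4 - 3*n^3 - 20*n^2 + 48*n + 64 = (n - 4)*(n^3 + n^2 - 16*n - 16) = (n - 4)*(n + 1)*(n^2 - 16) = (n - 4)*(n + 1)*(n + 4)*(n - 4)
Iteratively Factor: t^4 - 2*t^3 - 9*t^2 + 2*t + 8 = (t + 1)*(t^3 - 3*t^2 - 6*t + 8) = (t + 1)*(t + 2)*(t^2 - 5*t + 4) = (t - 4)*(t + 1)*(t + 2)*(t - 1)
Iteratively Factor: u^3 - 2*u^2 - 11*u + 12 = (u - 4)*(u^2 + 2*u - 3) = (u - 4)*(u - 1)*(u + 3)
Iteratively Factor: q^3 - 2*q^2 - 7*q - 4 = (q + 1)*(q^2 - 3*q - 4) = (q - 4)*(q + 1)*(q + 1)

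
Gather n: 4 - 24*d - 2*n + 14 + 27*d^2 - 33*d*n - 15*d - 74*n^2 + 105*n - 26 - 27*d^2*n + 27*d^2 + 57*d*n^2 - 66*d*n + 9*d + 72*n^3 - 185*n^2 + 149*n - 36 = 54*d^2 - 30*d + 72*n^3 + n^2*(57*d - 259) + n*(-27*d^2 - 99*d + 252) - 44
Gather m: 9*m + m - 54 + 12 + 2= 10*m - 40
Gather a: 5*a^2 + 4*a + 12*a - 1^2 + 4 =5*a^2 + 16*a + 3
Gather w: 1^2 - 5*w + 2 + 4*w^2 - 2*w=4*w^2 - 7*w + 3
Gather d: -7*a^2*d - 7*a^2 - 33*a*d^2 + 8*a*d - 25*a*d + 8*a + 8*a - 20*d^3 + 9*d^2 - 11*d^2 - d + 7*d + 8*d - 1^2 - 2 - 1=-7*a^2 + 16*a - 20*d^3 + d^2*(-33*a - 2) + d*(-7*a^2 - 17*a + 14) - 4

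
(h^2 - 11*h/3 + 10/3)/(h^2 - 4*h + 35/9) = 3*(h - 2)/(3*h - 7)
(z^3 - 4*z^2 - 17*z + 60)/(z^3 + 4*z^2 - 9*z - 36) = (z - 5)/(z + 3)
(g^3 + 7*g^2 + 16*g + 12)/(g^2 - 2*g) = (g^3 + 7*g^2 + 16*g + 12)/(g*(g - 2))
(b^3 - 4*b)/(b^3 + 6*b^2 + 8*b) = (b - 2)/(b + 4)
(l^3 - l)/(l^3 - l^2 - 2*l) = (l - 1)/(l - 2)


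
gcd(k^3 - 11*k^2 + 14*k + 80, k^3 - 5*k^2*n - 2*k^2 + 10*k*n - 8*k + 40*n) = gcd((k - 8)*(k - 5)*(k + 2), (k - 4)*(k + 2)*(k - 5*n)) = k + 2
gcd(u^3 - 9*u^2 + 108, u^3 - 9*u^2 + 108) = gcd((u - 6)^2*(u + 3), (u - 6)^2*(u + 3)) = u^3 - 9*u^2 + 108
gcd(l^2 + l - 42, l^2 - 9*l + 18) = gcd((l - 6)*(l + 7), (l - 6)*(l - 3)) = l - 6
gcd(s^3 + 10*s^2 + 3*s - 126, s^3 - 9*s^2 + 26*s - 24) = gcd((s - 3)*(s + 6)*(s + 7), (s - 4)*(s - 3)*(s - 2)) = s - 3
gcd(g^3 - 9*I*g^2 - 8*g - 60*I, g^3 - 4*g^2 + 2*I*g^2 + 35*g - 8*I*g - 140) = g - 5*I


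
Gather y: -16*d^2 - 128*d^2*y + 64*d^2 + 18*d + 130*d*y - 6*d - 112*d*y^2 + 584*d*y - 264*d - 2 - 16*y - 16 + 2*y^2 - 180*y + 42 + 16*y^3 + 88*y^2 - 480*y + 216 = 48*d^2 - 252*d + 16*y^3 + y^2*(90 - 112*d) + y*(-128*d^2 + 714*d - 676) + 240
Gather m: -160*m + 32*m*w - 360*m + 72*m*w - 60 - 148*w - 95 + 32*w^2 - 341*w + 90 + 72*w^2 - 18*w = m*(104*w - 520) + 104*w^2 - 507*w - 65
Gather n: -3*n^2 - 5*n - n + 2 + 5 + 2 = -3*n^2 - 6*n + 9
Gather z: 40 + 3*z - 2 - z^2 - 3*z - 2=36 - z^2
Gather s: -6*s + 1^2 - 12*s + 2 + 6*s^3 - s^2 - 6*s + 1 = 6*s^3 - s^2 - 24*s + 4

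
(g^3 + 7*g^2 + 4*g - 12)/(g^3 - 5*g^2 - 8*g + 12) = (g + 6)/(g - 6)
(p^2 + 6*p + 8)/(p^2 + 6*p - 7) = (p^2 + 6*p + 8)/(p^2 + 6*p - 7)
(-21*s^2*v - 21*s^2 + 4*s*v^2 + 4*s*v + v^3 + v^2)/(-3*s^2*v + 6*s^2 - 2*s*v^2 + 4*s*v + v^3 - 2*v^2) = (7*s*v + 7*s + v^2 + v)/(s*v - 2*s + v^2 - 2*v)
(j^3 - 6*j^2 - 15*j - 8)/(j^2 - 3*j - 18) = (-j^3 + 6*j^2 + 15*j + 8)/(-j^2 + 3*j + 18)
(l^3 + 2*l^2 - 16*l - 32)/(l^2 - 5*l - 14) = (l^2 - 16)/(l - 7)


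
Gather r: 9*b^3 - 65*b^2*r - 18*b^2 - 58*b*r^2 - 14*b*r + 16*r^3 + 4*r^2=9*b^3 - 18*b^2 + 16*r^3 + r^2*(4 - 58*b) + r*(-65*b^2 - 14*b)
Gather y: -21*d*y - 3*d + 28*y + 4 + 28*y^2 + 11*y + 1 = -3*d + 28*y^2 + y*(39 - 21*d) + 5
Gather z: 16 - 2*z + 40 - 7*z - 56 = -9*z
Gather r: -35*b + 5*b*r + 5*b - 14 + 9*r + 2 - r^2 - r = -30*b - r^2 + r*(5*b + 8) - 12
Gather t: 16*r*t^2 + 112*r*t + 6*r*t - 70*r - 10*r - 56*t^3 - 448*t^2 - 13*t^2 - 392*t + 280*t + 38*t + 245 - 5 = -80*r - 56*t^3 + t^2*(16*r - 461) + t*(118*r - 74) + 240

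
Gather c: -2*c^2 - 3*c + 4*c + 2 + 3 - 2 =-2*c^2 + c + 3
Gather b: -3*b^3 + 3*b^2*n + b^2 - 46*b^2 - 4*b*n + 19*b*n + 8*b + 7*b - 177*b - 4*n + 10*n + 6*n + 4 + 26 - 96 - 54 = -3*b^3 + b^2*(3*n - 45) + b*(15*n - 162) + 12*n - 120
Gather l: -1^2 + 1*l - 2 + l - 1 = 2*l - 4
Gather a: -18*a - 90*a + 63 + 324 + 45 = 432 - 108*a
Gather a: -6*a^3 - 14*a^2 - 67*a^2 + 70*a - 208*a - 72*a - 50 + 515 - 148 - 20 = -6*a^3 - 81*a^2 - 210*a + 297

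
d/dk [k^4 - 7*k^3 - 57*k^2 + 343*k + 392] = 4*k^3 - 21*k^2 - 114*k + 343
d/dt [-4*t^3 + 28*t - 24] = 28 - 12*t^2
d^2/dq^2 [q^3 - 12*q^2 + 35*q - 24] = 6*q - 24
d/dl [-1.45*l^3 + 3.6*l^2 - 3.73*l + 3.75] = -4.35*l^2 + 7.2*l - 3.73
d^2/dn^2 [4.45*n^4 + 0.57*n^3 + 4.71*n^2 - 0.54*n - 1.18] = 53.4*n^2 + 3.42*n + 9.42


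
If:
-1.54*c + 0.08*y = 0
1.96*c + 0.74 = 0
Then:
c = -0.38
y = -7.27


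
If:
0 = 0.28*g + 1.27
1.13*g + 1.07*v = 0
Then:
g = -4.54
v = 4.79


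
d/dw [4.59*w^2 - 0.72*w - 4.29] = 9.18*w - 0.72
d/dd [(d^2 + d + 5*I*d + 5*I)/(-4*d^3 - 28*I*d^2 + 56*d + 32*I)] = (d^4 + d^3*(2 + 10*I) + d^2*(-21 + 22*I) + d*(-70 + 16*I) - 40 - 62*I)/(4*d^6 + 56*I*d^5 - 308*d^4 - 848*I*d^3 + 1232*d^2 + 896*I*d - 256)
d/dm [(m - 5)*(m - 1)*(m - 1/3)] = 3*m^2 - 38*m/3 + 7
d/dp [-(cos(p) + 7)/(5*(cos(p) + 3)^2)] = -(cos(p) + 11)*sin(p)/(5*(cos(p) + 3)^3)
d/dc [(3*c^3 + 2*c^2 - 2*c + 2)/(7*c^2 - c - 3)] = (21*c^4 - 6*c^3 - 15*c^2 - 40*c + 8)/(49*c^4 - 14*c^3 - 41*c^2 + 6*c + 9)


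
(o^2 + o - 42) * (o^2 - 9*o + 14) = o^4 - 8*o^3 - 37*o^2 + 392*o - 588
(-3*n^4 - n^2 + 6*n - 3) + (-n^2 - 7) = -3*n^4 - 2*n^2 + 6*n - 10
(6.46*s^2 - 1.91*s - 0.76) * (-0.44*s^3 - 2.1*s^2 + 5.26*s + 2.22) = -2.8424*s^5 - 12.7256*s^4 + 38.325*s^3 + 5.8906*s^2 - 8.2378*s - 1.6872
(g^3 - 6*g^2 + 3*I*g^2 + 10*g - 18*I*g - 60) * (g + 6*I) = g^4 - 6*g^3 + 9*I*g^3 - 8*g^2 - 54*I*g^2 + 48*g + 60*I*g - 360*I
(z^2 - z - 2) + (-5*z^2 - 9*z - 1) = -4*z^2 - 10*z - 3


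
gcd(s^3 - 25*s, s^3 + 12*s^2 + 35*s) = s^2 + 5*s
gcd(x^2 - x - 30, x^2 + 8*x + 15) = x + 5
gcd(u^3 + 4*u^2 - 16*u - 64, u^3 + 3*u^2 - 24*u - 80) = u^2 + 8*u + 16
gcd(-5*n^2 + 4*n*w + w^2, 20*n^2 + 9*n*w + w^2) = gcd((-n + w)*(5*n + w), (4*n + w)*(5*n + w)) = 5*n + w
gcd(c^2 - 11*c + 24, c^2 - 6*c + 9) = c - 3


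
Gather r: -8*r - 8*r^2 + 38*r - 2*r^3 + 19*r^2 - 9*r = -2*r^3 + 11*r^2 + 21*r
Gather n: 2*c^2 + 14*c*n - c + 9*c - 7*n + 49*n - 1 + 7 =2*c^2 + 8*c + n*(14*c + 42) + 6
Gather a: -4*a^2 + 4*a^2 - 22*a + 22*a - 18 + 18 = 0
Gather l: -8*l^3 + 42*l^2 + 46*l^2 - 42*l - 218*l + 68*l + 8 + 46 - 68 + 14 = -8*l^3 + 88*l^2 - 192*l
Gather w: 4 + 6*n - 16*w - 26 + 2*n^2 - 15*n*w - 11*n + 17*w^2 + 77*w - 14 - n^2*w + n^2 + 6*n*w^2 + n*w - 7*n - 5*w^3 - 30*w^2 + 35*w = 3*n^2 - 12*n - 5*w^3 + w^2*(6*n - 13) + w*(-n^2 - 14*n + 96) - 36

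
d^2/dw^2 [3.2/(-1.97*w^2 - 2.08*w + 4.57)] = (24.83776*w^2 + 26.22464*w - 3.2*(3.94*w + 2.08)*(7.88*w + 4.16) - 57.61856)/(1.97*w^2 + 2.08*w - 4.57)^3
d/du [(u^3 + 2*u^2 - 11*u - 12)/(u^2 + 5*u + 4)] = 1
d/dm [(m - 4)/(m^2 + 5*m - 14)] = (m^2 + 5*m - (m - 4)*(2*m + 5) - 14)/(m^2 + 5*m - 14)^2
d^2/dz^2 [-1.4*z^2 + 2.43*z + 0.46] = -2.80000000000000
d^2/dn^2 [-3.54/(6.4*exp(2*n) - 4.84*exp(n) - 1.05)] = (3.54*(12.8*exp(n) - 4.84)*(25.6*exp(n) - 9.68)*exp(n) + (90.624*exp(n) - 17.1336)*(-6.4*exp(2*n) + 4.84*exp(n) + 1.05))*exp(n)/(-6.4*exp(2*n) + 4.84*exp(n) + 1.05)^3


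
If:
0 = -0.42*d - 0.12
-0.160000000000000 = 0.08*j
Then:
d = -0.29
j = -2.00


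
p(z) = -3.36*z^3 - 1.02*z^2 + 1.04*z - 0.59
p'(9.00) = -833.80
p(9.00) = -2523.29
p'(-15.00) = -2236.36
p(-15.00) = 11094.31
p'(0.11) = 0.69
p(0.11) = -0.49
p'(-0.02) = 1.08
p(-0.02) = -0.61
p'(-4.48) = -192.13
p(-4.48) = 276.39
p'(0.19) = 0.29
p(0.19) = -0.45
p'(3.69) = -143.74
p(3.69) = -179.46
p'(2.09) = -47.25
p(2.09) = -33.55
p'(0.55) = -3.13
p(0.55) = -0.89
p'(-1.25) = -12.16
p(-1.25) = 3.08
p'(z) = -10.08*z^2 - 2.04*z + 1.04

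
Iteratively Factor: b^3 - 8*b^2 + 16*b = (b - 4)*(b^2 - 4*b) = (b - 4)^2*(b)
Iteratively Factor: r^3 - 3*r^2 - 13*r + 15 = (r - 5)*(r^2 + 2*r - 3) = (r - 5)*(r + 3)*(r - 1)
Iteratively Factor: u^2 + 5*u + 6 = (u + 3)*(u + 2)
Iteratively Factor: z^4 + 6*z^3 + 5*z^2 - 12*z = (z + 4)*(z^3 + 2*z^2 - 3*z) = (z - 1)*(z + 4)*(z^2 + 3*z) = (z - 1)*(z + 3)*(z + 4)*(z)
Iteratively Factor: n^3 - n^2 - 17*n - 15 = (n + 3)*(n^2 - 4*n - 5) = (n - 5)*(n + 3)*(n + 1)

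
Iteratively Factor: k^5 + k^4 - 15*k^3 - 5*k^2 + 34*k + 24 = (k + 4)*(k^4 - 3*k^3 - 3*k^2 + 7*k + 6) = (k - 3)*(k + 4)*(k^3 - 3*k - 2) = (k - 3)*(k + 1)*(k + 4)*(k^2 - k - 2) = (k - 3)*(k - 2)*(k + 1)*(k + 4)*(k + 1)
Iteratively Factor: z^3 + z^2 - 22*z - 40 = (z + 2)*(z^2 - z - 20) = (z + 2)*(z + 4)*(z - 5)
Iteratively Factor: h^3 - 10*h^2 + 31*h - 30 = (h - 5)*(h^2 - 5*h + 6) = (h - 5)*(h - 2)*(h - 3)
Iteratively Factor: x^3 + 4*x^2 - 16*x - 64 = (x + 4)*(x^2 - 16) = (x + 4)^2*(x - 4)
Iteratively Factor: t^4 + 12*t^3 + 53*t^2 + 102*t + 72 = (t + 4)*(t^3 + 8*t^2 + 21*t + 18) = (t + 3)*(t + 4)*(t^2 + 5*t + 6) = (t + 2)*(t + 3)*(t + 4)*(t + 3)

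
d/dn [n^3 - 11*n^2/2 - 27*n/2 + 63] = 3*n^2 - 11*n - 27/2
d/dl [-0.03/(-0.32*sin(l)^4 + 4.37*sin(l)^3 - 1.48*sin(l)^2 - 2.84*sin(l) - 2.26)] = (-0.0384*sin(l)^3 + 0.3933*sin(l)^2 - 0.0888*sin(l) - 0.0852)*cos(l)/(0.32*sin(l)^4 - 4.37*sin(l)^3 + 1.48*sin(l)^2 + 2.84*sin(l) + 2.26)^2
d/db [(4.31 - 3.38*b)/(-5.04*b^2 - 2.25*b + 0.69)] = (-17.0352*b^2 + 43.4448*b + 7.3653)/(25.4016*b^4 + 22.68*b^3 - 1.8927*b^2 - 3.105*b + 0.4761)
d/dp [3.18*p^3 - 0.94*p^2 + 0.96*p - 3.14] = 9.54*p^2 - 1.88*p + 0.96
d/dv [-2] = 0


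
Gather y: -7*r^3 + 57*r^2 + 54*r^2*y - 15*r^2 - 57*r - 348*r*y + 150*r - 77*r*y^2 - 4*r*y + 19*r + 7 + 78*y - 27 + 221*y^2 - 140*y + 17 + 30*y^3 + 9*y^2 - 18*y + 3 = -7*r^3 + 42*r^2 + 112*r + 30*y^3 + y^2*(230 - 77*r) + y*(54*r^2 - 352*r - 80)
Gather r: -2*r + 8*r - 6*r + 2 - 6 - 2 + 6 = 0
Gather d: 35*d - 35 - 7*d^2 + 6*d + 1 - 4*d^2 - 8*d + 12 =-11*d^2 + 33*d - 22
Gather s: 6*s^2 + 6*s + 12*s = 6*s^2 + 18*s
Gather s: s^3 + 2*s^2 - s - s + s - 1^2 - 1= s^3 + 2*s^2 - s - 2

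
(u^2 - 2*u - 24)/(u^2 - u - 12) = (-u^2 + 2*u + 24)/(-u^2 + u + 12)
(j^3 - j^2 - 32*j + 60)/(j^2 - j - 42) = (j^2 - 7*j + 10)/(j - 7)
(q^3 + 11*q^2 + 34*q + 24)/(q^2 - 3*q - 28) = (q^2 + 7*q + 6)/(q - 7)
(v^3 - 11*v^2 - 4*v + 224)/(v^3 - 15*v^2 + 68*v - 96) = (v^2 - 3*v - 28)/(v^2 - 7*v + 12)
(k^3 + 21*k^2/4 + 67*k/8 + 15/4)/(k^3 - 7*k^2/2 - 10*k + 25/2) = (4*k^2 + 11*k + 6)/(4*(k^2 - 6*k + 5))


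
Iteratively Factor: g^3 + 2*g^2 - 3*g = (g + 3)*(g^2 - g) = (g - 1)*(g + 3)*(g)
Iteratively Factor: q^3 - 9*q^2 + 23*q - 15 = (q - 1)*(q^2 - 8*q + 15) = (q - 3)*(q - 1)*(q - 5)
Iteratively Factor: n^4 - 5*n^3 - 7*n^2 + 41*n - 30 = (n + 3)*(n^3 - 8*n^2 + 17*n - 10) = (n - 2)*(n + 3)*(n^2 - 6*n + 5) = (n - 2)*(n - 1)*(n + 3)*(n - 5)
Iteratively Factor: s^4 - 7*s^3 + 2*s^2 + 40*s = (s)*(s^3 - 7*s^2 + 2*s + 40) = s*(s + 2)*(s^2 - 9*s + 20) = s*(s - 4)*(s + 2)*(s - 5)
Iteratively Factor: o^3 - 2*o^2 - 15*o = (o)*(o^2 - 2*o - 15) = o*(o - 5)*(o + 3)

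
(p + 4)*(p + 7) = p^2 + 11*p + 28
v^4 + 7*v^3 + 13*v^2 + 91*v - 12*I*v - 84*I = (v + 7)*(v - 3*I)*(v - I)*(v + 4*I)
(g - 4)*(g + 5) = g^2 + g - 20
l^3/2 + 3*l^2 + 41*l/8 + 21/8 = (l/2 + 1/2)*(l + 3/2)*(l + 7/2)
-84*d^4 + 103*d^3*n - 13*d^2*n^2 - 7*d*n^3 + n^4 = (-7*d + n)*(-3*d + n)*(-d + n)*(4*d + n)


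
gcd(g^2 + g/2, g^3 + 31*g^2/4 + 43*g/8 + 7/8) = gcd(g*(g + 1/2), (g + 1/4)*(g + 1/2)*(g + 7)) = g + 1/2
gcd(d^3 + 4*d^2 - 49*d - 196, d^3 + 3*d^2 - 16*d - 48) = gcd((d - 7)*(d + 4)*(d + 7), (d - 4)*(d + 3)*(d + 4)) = d + 4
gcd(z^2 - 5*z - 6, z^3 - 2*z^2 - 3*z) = z + 1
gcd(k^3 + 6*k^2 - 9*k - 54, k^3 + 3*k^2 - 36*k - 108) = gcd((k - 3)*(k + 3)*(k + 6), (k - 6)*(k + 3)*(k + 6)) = k^2 + 9*k + 18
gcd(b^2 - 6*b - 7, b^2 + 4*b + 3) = b + 1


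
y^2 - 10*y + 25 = (y - 5)^2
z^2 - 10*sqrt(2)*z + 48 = (z - 6*sqrt(2))*(z - 4*sqrt(2))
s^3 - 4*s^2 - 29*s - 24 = (s - 8)*(s + 1)*(s + 3)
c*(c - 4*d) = c^2 - 4*c*d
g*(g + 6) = g^2 + 6*g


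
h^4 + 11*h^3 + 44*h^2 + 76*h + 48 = (h + 2)^2*(h + 3)*(h + 4)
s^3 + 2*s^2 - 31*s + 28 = (s - 4)*(s - 1)*(s + 7)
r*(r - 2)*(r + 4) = r^3 + 2*r^2 - 8*r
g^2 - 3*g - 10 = (g - 5)*(g + 2)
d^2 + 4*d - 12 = (d - 2)*(d + 6)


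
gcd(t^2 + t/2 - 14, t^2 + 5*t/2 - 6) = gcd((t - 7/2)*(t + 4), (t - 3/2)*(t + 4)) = t + 4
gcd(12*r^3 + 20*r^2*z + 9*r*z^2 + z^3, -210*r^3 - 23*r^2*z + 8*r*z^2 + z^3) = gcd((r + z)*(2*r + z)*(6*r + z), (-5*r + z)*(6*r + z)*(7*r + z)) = 6*r + z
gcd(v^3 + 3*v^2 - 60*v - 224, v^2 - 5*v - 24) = v - 8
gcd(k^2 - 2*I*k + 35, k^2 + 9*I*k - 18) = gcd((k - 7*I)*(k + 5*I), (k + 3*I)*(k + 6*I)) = 1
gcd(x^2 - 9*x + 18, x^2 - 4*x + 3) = x - 3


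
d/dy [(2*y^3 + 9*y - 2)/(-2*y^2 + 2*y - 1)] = (-4*y^4 + 8*y^3 + 12*y^2 - 8*y - 5)/(4*y^4 - 8*y^3 + 8*y^2 - 4*y + 1)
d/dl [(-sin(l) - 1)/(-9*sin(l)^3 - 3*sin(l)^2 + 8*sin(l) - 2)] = (-18*sin(l)^3 - 30*sin(l)^2 - 6*sin(l) + 10)*cos(l)/(9*sin(l)^3 + 3*sin(l)^2 - 8*sin(l) + 2)^2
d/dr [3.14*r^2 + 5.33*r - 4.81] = 6.28*r + 5.33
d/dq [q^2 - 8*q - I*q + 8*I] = 2*q - 8 - I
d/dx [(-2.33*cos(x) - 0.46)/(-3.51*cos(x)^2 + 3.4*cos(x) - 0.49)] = (8.1783*cos(x)^2 + 3.2292*cos(x) - 2.7057)*sin(x)/(12.3201*cos(x)^4 - 23.868*cos(x)^3 + 14.9998*cos(x)^2 - 3.332*cos(x) + 0.2401)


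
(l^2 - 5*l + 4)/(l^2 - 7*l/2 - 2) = 2*(l - 1)/(2*l + 1)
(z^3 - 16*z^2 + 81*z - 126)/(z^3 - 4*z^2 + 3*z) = (z^2 - 13*z + 42)/(z*(z - 1))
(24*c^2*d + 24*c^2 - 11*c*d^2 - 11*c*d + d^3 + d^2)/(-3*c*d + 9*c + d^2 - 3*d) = (-8*c*d - 8*c + d^2 + d)/(d - 3)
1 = 1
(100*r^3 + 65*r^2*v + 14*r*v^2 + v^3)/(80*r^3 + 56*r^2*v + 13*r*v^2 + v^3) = (5*r + v)/(4*r + v)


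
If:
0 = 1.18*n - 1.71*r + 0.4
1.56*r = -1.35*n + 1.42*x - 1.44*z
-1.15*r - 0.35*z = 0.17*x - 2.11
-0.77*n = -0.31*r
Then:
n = 0.13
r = 0.32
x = 3.69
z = 3.17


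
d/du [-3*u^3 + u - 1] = 1 - 9*u^2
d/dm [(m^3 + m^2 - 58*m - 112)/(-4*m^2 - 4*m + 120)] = (-m^4 - 2*m^3 + 31*m^2 - 164*m - 1852)/(4*(m^4 + 2*m^3 - 59*m^2 - 60*m + 900))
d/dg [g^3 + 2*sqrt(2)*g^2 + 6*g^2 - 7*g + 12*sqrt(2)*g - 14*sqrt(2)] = 3*g^2 + 4*sqrt(2)*g + 12*g - 7 + 12*sqrt(2)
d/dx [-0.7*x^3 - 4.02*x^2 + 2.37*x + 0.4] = -2.1*x^2 - 8.04*x + 2.37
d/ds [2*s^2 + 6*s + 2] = 4*s + 6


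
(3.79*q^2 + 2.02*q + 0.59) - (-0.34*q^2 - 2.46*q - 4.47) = 4.13*q^2 + 4.48*q + 5.06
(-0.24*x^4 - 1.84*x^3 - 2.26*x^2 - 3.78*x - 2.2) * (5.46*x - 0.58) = -1.3104*x^5 - 9.9072*x^4 - 11.2724*x^3 - 19.328*x^2 - 9.8196*x + 1.276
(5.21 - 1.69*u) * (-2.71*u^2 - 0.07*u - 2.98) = 4.5799*u^3 - 14.0008*u^2 + 4.6715*u - 15.5258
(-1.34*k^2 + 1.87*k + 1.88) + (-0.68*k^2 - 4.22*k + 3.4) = -2.02*k^2 - 2.35*k + 5.28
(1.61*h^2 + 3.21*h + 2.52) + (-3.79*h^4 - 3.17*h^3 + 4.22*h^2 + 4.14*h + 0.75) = -3.79*h^4 - 3.17*h^3 + 5.83*h^2 + 7.35*h + 3.27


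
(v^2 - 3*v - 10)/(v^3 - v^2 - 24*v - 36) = (v - 5)/(v^2 - 3*v - 18)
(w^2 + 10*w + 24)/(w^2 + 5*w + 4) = (w + 6)/(w + 1)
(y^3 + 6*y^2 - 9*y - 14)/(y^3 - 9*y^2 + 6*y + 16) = (y + 7)/(y - 8)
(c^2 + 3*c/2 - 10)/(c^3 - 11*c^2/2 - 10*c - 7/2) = (-2*c^2 - 3*c + 20)/(-2*c^3 + 11*c^2 + 20*c + 7)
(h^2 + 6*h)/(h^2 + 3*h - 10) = h*(h + 6)/(h^2 + 3*h - 10)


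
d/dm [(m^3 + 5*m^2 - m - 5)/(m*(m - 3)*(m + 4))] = 2*(-2*m^4 - 11*m^3 - 22*m^2 + 5*m - 30)/(m^2*(m^4 + 2*m^3 - 23*m^2 - 24*m + 144))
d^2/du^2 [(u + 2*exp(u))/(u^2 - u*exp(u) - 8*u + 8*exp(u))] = (2*(u + 2*exp(u))*(u*exp(u) - 2*u - 7*exp(u) + 8)^2 + (-(u + 2*exp(u))*(-u*exp(u) + 6*exp(u) + 2) + 2*(2*exp(u) + 1)*(u*exp(u) - 2*u - 7*exp(u) + 8))*(u^2 - u*exp(u) - 8*u + 8*exp(u)) + 2*(u^2 - u*exp(u) - 8*u + 8*exp(u))^2*exp(u))/(u^2 - u*exp(u) - 8*u + 8*exp(u))^3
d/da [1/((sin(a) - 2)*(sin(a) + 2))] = -sin(2*a)/((sin(a) - 2)^2*(sin(a) + 2)^2)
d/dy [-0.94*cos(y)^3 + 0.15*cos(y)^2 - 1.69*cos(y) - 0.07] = (2.82*cos(y)^2 - 0.3*cos(y) + 1.69)*sin(y)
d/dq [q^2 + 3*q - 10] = 2*q + 3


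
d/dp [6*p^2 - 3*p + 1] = 12*p - 3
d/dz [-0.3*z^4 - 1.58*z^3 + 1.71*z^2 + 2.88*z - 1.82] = -1.2*z^3 - 4.74*z^2 + 3.42*z + 2.88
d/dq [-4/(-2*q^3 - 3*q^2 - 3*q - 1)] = 12*(-2*q^2 - 2*q - 1)/(2*q^3 + 3*q^2 + 3*q + 1)^2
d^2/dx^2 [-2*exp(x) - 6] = -2*exp(x)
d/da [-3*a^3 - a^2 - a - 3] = -9*a^2 - 2*a - 1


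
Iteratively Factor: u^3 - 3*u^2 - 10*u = (u - 5)*(u^2 + 2*u) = (u - 5)*(u + 2)*(u)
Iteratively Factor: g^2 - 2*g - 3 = (g - 3)*(g + 1)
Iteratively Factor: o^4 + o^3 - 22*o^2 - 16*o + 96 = (o + 4)*(o^3 - 3*o^2 - 10*o + 24) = (o - 2)*(o + 4)*(o^2 - o - 12) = (o - 4)*(o - 2)*(o + 4)*(o + 3)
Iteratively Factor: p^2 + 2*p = (p + 2)*(p)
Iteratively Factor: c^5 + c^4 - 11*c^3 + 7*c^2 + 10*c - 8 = (c + 4)*(c^4 - 3*c^3 + c^2 + 3*c - 2) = (c - 1)*(c + 4)*(c^3 - 2*c^2 - c + 2) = (c - 1)^2*(c + 4)*(c^2 - c - 2) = (c - 2)*(c - 1)^2*(c + 4)*(c + 1)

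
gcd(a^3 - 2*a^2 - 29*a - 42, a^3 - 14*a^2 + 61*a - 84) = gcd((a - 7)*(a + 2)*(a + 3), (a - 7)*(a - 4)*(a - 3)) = a - 7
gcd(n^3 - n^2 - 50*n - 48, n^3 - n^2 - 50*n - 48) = n^3 - n^2 - 50*n - 48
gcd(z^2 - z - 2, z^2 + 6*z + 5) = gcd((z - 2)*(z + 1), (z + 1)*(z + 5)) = z + 1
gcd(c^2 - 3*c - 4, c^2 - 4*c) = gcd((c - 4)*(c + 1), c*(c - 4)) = c - 4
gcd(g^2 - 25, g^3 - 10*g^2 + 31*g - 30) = g - 5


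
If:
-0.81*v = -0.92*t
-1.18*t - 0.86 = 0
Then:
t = -0.73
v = -0.83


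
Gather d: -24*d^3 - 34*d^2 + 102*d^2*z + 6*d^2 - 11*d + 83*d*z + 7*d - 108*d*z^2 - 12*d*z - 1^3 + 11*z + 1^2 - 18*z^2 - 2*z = -24*d^3 + d^2*(102*z - 28) + d*(-108*z^2 + 71*z - 4) - 18*z^2 + 9*z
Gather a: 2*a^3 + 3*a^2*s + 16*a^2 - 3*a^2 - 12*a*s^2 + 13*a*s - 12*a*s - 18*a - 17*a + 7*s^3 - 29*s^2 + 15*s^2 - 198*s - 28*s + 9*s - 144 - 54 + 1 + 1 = 2*a^3 + a^2*(3*s + 13) + a*(-12*s^2 + s - 35) + 7*s^3 - 14*s^2 - 217*s - 196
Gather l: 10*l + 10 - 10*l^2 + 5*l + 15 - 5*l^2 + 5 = -15*l^2 + 15*l + 30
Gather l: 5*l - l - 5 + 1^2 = 4*l - 4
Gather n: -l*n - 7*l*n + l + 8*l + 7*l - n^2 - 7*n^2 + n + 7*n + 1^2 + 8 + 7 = 16*l - 8*n^2 + n*(8 - 8*l) + 16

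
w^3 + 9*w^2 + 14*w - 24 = (w - 1)*(w + 4)*(w + 6)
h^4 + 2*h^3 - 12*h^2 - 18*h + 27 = (h - 3)*(h - 1)*(h + 3)^2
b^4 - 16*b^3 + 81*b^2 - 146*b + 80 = (b - 8)*(b - 5)*(b - 2)*(b - 1)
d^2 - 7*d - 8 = (d - 8)*(d + 1)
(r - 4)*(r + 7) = r^2 + 3*r - 28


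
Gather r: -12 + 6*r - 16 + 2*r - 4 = 8*r - 32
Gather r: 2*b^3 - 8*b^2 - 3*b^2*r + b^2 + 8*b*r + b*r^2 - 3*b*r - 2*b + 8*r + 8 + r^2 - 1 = 2*b^3 - 7*b^2 - 2*b + r^2*(b + 1) + r*(-3*b^2 + 5*b + 8) + 7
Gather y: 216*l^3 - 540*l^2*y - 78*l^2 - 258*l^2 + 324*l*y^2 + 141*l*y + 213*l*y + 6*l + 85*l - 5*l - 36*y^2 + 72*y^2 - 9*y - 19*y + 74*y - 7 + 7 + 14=216*l^3 - 336*l^2 + 86*l + y^2*(324*l + 36) + y*(-540*l^2 + 354*l + 46) + 14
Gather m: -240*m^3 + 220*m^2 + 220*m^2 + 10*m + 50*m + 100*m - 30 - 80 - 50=-240*m^3 + 440*m^2 + 160*m - 160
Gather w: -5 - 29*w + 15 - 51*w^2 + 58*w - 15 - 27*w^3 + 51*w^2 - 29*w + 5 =-27*w^3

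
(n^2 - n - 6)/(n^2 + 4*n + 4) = (n - 3)/(n + 2)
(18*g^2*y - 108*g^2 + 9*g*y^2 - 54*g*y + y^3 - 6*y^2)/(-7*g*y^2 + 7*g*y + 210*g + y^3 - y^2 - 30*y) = (18*g^2 + 9*g*y + y^2)/(-7*g*y - 35*g + y^2 + 5*y)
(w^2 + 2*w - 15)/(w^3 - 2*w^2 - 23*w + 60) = 1/(w - 4)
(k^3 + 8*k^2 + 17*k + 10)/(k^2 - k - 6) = (k^2 + 6*k + 5)/(k - 3)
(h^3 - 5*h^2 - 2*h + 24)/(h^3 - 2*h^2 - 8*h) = (h - 3)/h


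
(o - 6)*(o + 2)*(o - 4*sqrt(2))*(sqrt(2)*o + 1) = sqrt(2)*o^4 - 7*o^3 - 4*sqrt(2)*o^3 - 16*sqrt(2)*o^2 + 28*o^2 + 16*sqrt(2)*o + 84*o + 48*sqrt(2)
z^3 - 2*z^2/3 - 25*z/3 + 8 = (z - 8/3)*(z - 1)*(z + 3)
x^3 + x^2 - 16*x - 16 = (x - 4)*(x + 1)*(x + 4)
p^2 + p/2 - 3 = (p - 3/2)*(p + 2)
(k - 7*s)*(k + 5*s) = k^2 - 2*k*s - 35*s^2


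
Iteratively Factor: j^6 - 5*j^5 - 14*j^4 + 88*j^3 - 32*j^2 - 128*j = (j - 4)*(j^5 - j^4 - 18*j^3 + 16*j^2 + 32*j) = (j - 4)*(j + 1)*(j^4 - 2*j^3 - 16*j^2 + 32*j) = (j - 4)*(j + 1)*(j + 4)*(j^3 - 6*j^2 + 8*j) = (j - 4)^2*(j + 1)*(j + 4)*(j^2 - 2*j) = (j - 4)^2*(j - 2)*(j + 1)*(j + 4)*(j)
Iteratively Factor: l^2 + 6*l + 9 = (l + 3)*(l + 3)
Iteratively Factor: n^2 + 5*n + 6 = (n + 3)*(n + 2)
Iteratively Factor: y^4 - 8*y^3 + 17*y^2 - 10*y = (y - 5)*(y^3 - 3*y^2 + 2*y) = (y - 5)*(y - 1)*(y^2 - 2*y) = (y - 5)*(y - 2)*(y - 1)*(y)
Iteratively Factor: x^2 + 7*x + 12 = (x + 3)*(x + 4)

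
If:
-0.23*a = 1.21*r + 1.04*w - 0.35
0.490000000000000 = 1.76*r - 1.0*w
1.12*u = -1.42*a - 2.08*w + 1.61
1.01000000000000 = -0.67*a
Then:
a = -1.51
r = 0.40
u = 2.96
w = 0.21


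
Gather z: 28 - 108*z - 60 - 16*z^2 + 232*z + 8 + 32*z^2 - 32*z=16*z^2 + 92*z - 24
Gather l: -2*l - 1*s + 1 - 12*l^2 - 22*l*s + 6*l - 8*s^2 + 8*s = -12*l^2 + l*(4 - 22*s) - 8*s^2 + 7*s + 1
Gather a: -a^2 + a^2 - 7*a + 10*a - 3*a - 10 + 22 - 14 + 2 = 0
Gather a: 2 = 2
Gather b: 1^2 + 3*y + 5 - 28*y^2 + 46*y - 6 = -28*y^2 + 49*y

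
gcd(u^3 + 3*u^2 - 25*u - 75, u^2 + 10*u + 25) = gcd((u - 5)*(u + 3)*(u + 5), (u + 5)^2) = u + 5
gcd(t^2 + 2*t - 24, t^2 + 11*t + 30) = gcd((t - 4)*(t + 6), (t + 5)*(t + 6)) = t + 6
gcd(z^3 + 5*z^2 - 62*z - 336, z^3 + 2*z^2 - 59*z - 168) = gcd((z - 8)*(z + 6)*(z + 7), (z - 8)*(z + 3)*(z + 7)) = z^2 - z - 56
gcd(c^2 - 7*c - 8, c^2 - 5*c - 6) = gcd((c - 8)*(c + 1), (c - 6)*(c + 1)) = c + 1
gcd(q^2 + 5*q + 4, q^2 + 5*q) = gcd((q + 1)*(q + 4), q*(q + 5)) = 1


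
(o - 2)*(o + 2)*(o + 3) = o^3 + 3*o^2 - 4*o - 12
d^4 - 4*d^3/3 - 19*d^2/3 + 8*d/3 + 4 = (d - 3)*(d - 1)*(d + 2/3)*(d + 2)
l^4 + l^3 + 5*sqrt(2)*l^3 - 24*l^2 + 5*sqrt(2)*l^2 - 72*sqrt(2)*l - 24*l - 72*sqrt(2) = (l + 1)*(l - 3*sqrt(2))*(l + 2*sqrt(2))*(l + 6*sqrt(2))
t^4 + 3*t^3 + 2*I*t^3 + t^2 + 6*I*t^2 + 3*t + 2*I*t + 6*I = (t + 3)*(t - I)*(t + I)*(t + 2*I)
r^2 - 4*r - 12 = (r - 6)*(r + 2)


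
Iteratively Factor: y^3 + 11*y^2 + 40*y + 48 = (y + 4)*(y^2 + 7*y + 12) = (y + 3)*(y + 4)*(y + 4)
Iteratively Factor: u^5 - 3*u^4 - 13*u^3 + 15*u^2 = (u - 5)*(u^4 + 2*u^3 - 3*u^2) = u*(u - 5)*(u^3 + 2*u^2 - 3*u) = u*(u - 5)*(u - 1)*(u^2 + 3*u) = u^2*(u - 5)*(u - 1)*(u + 3)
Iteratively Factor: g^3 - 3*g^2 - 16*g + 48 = (g - 3)*(g^2 - 16) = (g - 3)*(g + 4)*(g - 4)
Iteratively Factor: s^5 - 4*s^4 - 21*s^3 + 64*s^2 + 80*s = (s - 4)*(s^4 - 21*s^2 - 20*s) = (s - 4)*(s + 4)*(s^3 - 4*s^2 - 5*s) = (s - 4)*(s + 1)*(s + 4)*(s^2 - 5*s) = (s - 5)*(s - 4)*(s + 1)*(s + 4)*(s)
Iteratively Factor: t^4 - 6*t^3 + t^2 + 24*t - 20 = (t - 1)*(t^3 - 5*t^2 - 4*t + 20) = (t - 1)*(t + 2)*(t^2 - 7*t + 10) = (t - 5)*(t - 1)*(t + 2)*(t - 2)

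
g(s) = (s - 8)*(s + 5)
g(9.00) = 14.00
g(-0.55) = -38.05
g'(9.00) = 15.00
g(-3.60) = -16.24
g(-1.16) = -35.17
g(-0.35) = -38.83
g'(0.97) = -1.06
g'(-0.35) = -3.70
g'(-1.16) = -5.32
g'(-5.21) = -13.42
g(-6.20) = 17.04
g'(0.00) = -3.00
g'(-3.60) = -10.20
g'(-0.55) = -4.10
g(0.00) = -40.00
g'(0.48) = -2.04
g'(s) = 2*s - 3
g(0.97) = -41.97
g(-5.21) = 2.77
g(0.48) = -41.21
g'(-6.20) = -15.40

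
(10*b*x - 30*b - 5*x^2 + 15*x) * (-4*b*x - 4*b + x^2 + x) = -40*b^2*x^2 + 80*b^2*x + 120*b^2 + 30*b*x^3 - 60*b*x^2 - 90*b*x - 5*x^4 + 10*x^3 + 15*x^2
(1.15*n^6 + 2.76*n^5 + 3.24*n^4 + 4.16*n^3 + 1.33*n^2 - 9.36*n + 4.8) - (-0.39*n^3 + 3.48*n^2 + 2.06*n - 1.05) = 1.15*n^6 + 2.76*n^5 + 3.24*n^4 + 4.55*n^3 - 2.15*n^2 - 11.42*n + 5.85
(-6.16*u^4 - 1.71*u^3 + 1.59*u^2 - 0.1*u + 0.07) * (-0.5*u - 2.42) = 3.08*u^5 + 15.7622*u^4 + 3.3432*u^3 - 3.7978*u^2 + 0.207*u - 0.1694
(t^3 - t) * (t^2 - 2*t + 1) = t^5 - 2*t^4 + 2*t^2 - t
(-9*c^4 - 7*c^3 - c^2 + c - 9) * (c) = -9*c^5 - 7*c^4 - c^3 + c^2 - 9*c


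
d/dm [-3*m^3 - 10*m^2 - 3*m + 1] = -9*m^2 - 20*m - 3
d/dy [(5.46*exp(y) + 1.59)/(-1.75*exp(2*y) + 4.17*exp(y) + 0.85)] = (9.555*exp(2*y) + 5.565*exp(y) - 1.9893)*exp(y)/(3.0625*exp(4*y) - 14.595*exp(3*y) + 14.4139*exp(2*y) + 7.089*exp(y) + 0.7225)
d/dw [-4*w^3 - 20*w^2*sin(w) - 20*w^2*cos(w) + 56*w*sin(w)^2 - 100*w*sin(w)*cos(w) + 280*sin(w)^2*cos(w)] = -20*sqrt(2)*w^2*cos(w + pi/4) - 12*w^2 + 56*w*sin(2*w) - 40*sqrt(2)*w*sin(w + pi/4) - 100*w*cos(2*w) - 70*sin(w) - 50*sin(2*w) + 210*sin(3*w) - 28*cos(2*w) + 28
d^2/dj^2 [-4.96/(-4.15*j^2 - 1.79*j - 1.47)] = (-170.8472*j^2 - 73.69072*j + 4.96*(8.3*j + 1.79)*(16.6*j + 3.58) - 60.51696)/(4.15*j^2 + 1.79*j + 1.47)^3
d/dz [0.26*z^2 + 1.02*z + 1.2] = 0.52*z + 1.02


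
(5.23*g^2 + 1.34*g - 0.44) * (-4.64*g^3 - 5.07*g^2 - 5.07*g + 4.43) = -24.2672*g^5 - 32.7337*g^4 - 31.2683*g^3 + 18.6059*g^2 + 8.167*g - 1.9492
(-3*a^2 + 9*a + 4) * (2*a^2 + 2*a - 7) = -6*a^4 + 12*a^3 + 47*a^2 - 55*a - 28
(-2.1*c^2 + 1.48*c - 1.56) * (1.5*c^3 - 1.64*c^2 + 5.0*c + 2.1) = -3.15*c^5 + 5.664*c^4 - 15.2672*c^3 + 5.5484*c^2 - 4.692*c - 3.276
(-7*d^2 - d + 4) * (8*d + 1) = -56*d^3 - 15*d^2 + 31*d + 4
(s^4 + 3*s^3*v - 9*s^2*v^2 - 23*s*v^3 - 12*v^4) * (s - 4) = s^5 + 3*s^4*v - 4*s^4 - 9*s^3*v^2 - 12*s^3*v - 23*s^2*v^3 + 36*s^2*v^2 - 12*s*v^4 + 92*s*v^3 + 48*v^4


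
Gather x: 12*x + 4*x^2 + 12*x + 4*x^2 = 8*x^2 + 24*x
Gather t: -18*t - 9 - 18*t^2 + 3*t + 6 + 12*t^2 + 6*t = -6*t^2 - 9*t - 3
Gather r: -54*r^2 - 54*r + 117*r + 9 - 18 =-54*r^2 + 63*r - 9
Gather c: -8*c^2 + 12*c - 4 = -8*c^2 + 12*c - 4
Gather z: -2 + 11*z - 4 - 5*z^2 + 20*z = -5*z^2 + 31*z - 6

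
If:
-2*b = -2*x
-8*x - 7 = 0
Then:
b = -7/8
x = -7/8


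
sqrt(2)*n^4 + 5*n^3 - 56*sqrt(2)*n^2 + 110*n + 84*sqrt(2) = (n - 3*sqrt(2))*(n - 2*sqrt(2))*(n + 7*sqrt(2))*(sqrt(2)*n + 1)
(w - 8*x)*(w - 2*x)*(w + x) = w^3 - 9*w^2*x + 6*w*x^2 + 16*x^3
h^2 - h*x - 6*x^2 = (h - 3*x)*(h + 2*x)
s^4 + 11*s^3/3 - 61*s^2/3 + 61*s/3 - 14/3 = (s - 2)*(s - 1)*(s - 1/3)*(s + 7)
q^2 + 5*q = q*(q + 5)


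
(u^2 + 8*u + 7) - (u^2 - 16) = 8*u + 23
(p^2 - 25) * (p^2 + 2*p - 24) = p^4 + 2*p^3 - 49*p^2 - 50*p + 600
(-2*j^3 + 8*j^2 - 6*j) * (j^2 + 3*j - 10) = -2*j^5 + 2*j^4 + 38*j^3 - 98*j^2 + 60*j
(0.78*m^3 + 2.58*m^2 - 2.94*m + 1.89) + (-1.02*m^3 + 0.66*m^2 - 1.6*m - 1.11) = -0.24*m^3 + 3.24*m^2 - 4.54*m + 0.78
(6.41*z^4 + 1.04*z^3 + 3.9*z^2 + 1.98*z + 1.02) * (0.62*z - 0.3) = 3.9742*z^5 - 1.2782*z^4 + 2.106*z^3 + 0.0576000000000001*z^2 + 0.0384*z - 0.306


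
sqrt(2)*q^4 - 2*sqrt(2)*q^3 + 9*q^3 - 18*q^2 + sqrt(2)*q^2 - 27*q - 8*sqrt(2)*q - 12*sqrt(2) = (q - 3)*(q + 1)*(q + 4*sqrt(2))*(sqrt(2)*q + 1)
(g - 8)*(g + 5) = g^2 - 3*g - 40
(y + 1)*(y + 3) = y^2 + 4*y + 3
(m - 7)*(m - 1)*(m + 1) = m^3 - 7*m^2 - m + 7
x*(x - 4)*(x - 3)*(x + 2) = x^4 - 5*x^3 - 2*x^2 + 24*x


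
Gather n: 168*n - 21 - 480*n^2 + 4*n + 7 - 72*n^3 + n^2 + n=-72*n^3 - 479*n^2 + 173*n - 14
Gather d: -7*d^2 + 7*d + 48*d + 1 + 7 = -7*d^2 + 55*d + 8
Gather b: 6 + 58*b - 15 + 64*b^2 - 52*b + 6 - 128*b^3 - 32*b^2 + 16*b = -128*b^3 + 32*b^2 + 22*b - 3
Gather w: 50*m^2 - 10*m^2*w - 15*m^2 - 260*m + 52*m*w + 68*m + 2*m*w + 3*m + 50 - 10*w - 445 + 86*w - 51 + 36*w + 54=35*m^2 - 189*m + w*(-10*m^2 + 54*m + 112) - 392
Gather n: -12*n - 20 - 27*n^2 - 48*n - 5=-27*n^2 - 60*n - 25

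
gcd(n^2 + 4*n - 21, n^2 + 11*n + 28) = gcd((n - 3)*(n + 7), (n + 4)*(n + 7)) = n + 7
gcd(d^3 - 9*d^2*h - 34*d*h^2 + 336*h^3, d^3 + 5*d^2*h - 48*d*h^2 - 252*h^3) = d^2 - d*h - 42*h^2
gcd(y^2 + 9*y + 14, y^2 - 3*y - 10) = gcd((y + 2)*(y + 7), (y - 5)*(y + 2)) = y + 2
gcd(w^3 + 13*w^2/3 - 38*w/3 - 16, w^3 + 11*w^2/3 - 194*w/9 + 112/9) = w - 8/3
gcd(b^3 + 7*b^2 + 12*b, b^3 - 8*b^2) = b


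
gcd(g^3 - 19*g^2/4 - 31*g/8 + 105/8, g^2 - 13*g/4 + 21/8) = g - 3/2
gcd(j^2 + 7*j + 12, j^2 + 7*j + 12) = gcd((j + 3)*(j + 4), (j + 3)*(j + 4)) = j^2 + 7*j + 12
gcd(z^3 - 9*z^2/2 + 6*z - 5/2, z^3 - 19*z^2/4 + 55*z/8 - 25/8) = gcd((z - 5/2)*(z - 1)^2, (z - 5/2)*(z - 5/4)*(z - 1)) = z^2 - 7*z/2 + 5/2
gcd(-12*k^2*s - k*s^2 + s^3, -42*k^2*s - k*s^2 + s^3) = s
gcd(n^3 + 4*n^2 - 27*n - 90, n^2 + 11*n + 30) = n + 6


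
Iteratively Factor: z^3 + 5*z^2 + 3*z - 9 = (z + 3)*(z^2 + 2*z - 3) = (z - 1)*(z + 3)*(z + 3)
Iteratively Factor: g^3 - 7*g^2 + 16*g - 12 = (g - 2)*(g^2 - 5*g + 6) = (g - 3)*(g - 2)*(g - 2)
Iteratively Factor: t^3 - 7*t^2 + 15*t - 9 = (t - 1)*(t^2 - 6*t + 9) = (t - 3)*(t - 1)*(t - 3)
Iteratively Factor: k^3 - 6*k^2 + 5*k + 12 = (k + 1)*(k^2 - 7*k + 12) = (k - 3)*(k + 1)*(k - 4)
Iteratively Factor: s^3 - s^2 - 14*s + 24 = (s - 3)*(s^2 + 2*s - 8) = (s - 3)*(s + 4)*(s - 2)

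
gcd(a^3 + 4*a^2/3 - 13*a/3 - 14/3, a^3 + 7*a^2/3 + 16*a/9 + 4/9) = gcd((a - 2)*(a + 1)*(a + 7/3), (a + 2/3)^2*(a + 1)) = a + 1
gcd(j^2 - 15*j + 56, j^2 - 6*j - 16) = j - 8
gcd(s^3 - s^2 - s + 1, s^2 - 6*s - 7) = s + 1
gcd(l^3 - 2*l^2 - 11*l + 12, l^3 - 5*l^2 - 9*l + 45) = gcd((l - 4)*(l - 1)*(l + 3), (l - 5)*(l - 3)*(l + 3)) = l + 3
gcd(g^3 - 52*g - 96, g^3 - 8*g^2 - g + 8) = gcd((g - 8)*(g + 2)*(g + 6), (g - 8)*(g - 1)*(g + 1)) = g - 8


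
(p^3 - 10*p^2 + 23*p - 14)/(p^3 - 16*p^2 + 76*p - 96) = (p^2 - 8*p + 7)/(p^2 - 14*p + 48)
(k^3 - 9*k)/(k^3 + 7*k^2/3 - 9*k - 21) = 3*k/(3*k + 7)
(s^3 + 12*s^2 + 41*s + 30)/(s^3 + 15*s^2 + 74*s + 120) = (s + 1)/(s + 4)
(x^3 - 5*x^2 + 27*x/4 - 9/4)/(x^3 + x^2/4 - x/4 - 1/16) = 4*(2*x^2 - 9*x + 9)/(8*x^2 + 6*x + 1)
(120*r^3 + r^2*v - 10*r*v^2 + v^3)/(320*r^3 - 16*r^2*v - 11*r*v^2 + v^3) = (15*r^2 + 2*r*v - v^2)/(40*r^2 + 3*r*v - v^2)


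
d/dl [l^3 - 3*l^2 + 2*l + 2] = 3*l^2 - 6*l + 2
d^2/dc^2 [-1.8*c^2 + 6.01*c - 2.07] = -3.60000000000000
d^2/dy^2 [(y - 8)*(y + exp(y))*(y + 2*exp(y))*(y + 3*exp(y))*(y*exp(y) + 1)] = y^5*exp(y) + 24*y^4*exp(2*y) + 2*y^4*exp(y) + 99*y^3*exp(3*y) - 96*y^3*exp(2*y) - 38*y^3*exp(y) + 96*y^2*exp(4*y) - 594*y^2*exp(3*y) - 460*y^2*exp(2*y) - 108*y^2*exp(y) + 12*y^2 - 672*y*exp(4*y) - 936*y*exp(3*y) - 552*y*exp(2*y) - 156*y*exp(y) - 48*y - 372*exp(4*y) - 572*exp(3*y) - 330*exp(2*y) - 96*exp(y)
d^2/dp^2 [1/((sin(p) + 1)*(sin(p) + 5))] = (sin(p) + sin(3*p) + 7*cos(2*p) + 55)/((sin(p) + 1)^2*(sin(p) + 5)^3)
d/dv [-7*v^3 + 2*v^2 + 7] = v*(4 - 21*v)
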